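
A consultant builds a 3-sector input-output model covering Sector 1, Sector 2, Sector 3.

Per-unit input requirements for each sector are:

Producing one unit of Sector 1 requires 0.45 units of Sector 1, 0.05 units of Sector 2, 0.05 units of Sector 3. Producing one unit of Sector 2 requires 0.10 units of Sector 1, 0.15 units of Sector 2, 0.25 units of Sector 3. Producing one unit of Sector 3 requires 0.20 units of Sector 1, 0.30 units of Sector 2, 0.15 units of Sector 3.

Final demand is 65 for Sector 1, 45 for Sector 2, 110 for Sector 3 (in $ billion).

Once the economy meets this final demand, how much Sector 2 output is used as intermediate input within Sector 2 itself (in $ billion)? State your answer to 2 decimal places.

z_22 = 19.26

I − A =
  [   0.55    -0.10    -0.20]
  [  -0.05     0.85    -0.30]
  [  -0.05    -0.25     0.85]
Cofactors of I−A, C_ij = (−1)^(i+j)·(minor ij) (rows/columns in the sector order above):
  C_11 = (0.85)(0.85) − (-0.30)(-0.25) = 0.6475
  C_12 = −[(-0.05)(0.85) − (-0.30)(-0.05)] = 0.0575
  C_13 = (-0.05)(-0.25) − (0.85)(-0.05) = 0.0550
  C_21 = −[(-0.10)(0.85) − (-0.20)(-0.25)] = 0.1350
  C_22 = (0.55)(0.85) − (-0.20)(-0.05) = 0.4575
  C_23 = −[(0.55)(-0.25) − (-0.10)(-0.05)] = 0.1425
  C_31 = (-0.10)(-0.30) − (-0.20)(0.85) = 0.2000
  C_32 = −[(0.55)(-0.30) − (-0.20)(-0.05)] = 0.1750
  C_33 = (0.55)(0.85) − (-0.10)(-0.05) = 0.4625
det(I−A) = Σ_j (I−A)_1j·C_1j = (0.55)(0.6475) + (-0.10)(0.0575) + (-0.20)(0.0550) = 0.339375
adj(I−A) = Cᵀ =
  [ 0.6475   0.1350   0.2000]
  [ 0.0575   0.4575   0.1750]
  [ 0.0550   0.1425   0.4625]
(I − A)⁻¹ = adj(I−A) / det(I−A) ≈
  [   1.9079     0.3978     0.5893]
  [   0.1694     1.3481     0.5157]
  [   0.1621     0.4199     1.3628]
First solve x = (I − A)⁻¹ d = adj(I−A)·d / det(I−A); in particular x_2 = (0.0575·65 + 0.4575·45 + 0.1750·110) / 0.339375 = 43.575 / 0.339375 ≈ 128.3978.
Intermediate flow from 2 to 2: z_22 = a_22 · x_2 = 0.15 × 43.575 / 0.339375 = 6.53625 / 0.339375 ≈ 19.26.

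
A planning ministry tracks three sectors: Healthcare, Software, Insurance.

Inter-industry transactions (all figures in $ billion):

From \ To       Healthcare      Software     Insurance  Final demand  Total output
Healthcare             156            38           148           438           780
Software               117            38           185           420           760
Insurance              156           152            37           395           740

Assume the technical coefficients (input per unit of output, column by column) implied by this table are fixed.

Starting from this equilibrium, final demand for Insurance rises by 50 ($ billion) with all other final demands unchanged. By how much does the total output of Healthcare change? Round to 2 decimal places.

Δx_H = 16.11

Technical coefficients a_ij = z_ij / X_j:
  a_HH = 156/780 = 0.20, a_SH = 117/780 = 0.15, a_IH = 156/780 = 0.20
  a_HS = 38/760 = 0.05, a_SS = 38/760 = 0.05, a_IS = 152/760 = 0.20
  a_HI = 148/740 = 0.20, a_SI = 185/740 = 0.25, a_II = 37/740 = 0.05
I − A =
  [   0.80    -0.05    -0.20]
  [  -0.15     0.95    -0.25]
  [  -0.20    -0.20     0.95]
Cofactors of I−A, C_ij = (−1)^(i+j)·(minor ij) (rows/columns in the sector order above):
  C_11 = (0.95)(0.95) − (-0.25)(-0.20) = 0.8525
  C_12 = −[(-0.15)(0.95) − (-0.25)(-0.20)] = 0.1925
  C_13 = (-0.15)(-0.20) − (0.95)(-0.20) = 0.2200
  C_21 = −[(-0.05)(0.95) − (-0.20)(-0.20)] = 0.0875
  C_22 = (0.80)(0.95) − (-0.20)(-0.20) = 0.7200
  C_23 = −[(0.80)(-0.20) − (-0.05)(-0.20)] = 0.1700
  C_31 = (-0.05)(-0.25) − (-0.20)(0.95) = 0.2025
  C_32 = −[(0.80)(-0.25) − (-0.20)(-0.15)] = 0.2300
  C_33 = (0.80)(0.95) − (-0.05)(-0.15) = 0.7525
det(I−A) = Σ_j (I−A)_1j·C_1j = (0.80)(0.8525) + (-0.05)(0.1925) + (-0.20)(0.2200) = 0.628375
adj(I−A) = Cᵀ =
  [ 0.8525   0.0875   0.2025]
  [ 0.1925   0.7200   0.2300]
  [ 0.2200   0.1700   0.7525]
(I − A)⁻¹ = adj(I−A) / det(I−A) ≈
  [   1.3567     0.1392     0.3223]
  [   0.3063     1.1458     0.3660]
  [   0.3501     0.2705     1.1975]
Δx = (I − A)⁻¹ Δd with Δd having +50 in the Insurance component and 0 elsewhere.
So Δx_H = L_HI · (+50), where L_HI = adj(I−A)_HI / det(I−A) = 0.2025 / 0.628375.
Δx_H = 0.2025 × (+50) / 0.628375 = 10.125 / 0.628375 ≈ 16.11.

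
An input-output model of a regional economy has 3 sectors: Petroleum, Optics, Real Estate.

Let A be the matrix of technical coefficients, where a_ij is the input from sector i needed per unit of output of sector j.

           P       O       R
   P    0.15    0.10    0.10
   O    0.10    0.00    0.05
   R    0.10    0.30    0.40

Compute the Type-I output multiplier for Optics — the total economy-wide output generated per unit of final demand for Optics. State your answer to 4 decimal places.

m_O = 1.7896

I − A =
  [   0.85    -0.10    -0.10]
  [  -0.10     1.00    -0.05]
  [  -0.10    -0.30     0.60]
Cofactors of I−A, C_ij = (−1)^(i+j)·(minor ij) (rows/columns in the sector order above):
  C_11 = (1.00)(0.60) − (-0.05)(-0.30) = 0.5850
  C_12 = −[(-0.10)(0.60) − (-0.05)(-0.10)] = 0.0650
  C_13 = (-0.10)(-0.30) − (1.00)(-0.10) = 0.1300
  C_21 = −[(-0.10)(0.60) − (-0.10)(-0.30)] = 0.0900
  C_22 = (0.85)(0.60) − (-0.10)(-0.10) = 0.5000
  C_23 = −[(0.85)(-0.30) − (-0.10)(-0.10)] = 0.2650
  C_31 = (-0.10)(-0.05) − (-0.10)(1.00) = 0.1050
  C_32 = −[(0.85)(-0.05) − (-0.10)(-0.10)] = 0.0525
  C_33 = (0.85)(1.00) − (-0.10)(-0.10) = 0.8400
det(I−A) = Σ_j (I−A)_1j·C_1j = (0.85)(0.5850) + (-0.10)(0.0650) + (-0.10)(0.1300) = 0.47775
adj(I−A) = Cᵀ =
  [ 0.5850   0.0900   0.1050]
  [ 0.0650   0.5000   0.0525]
  [ 0.1300   0.2650   0.8400]
(I − A)⁻¹ = adj(I−A) / det(I−A) ≈
  [   1.22449     0.18838     0.21978]
  [   0.13605     1.04657     0.10989]
  [   0.27211     0.55468     1.75824]
The output multiplier for sector j is the column-j sum of the Leontief inverse (I − A)⁻¹ = adj(I−A) / det(I−A).
Column O of adj(I−A): (0.0900, 0.5000, 0.2650); det(I−A) = 0.47775.
m_O = (0.0900 + 0.5000 + 0.2650) / 0.47775 = 0.855 / 0.47775 ≈ 1.7896.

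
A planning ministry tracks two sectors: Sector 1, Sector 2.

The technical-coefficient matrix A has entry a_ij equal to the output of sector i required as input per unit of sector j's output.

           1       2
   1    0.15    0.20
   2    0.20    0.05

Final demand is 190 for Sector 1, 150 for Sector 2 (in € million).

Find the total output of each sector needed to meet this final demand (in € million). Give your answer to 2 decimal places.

x_1 = 274.27, x_2 = 215.64

I − A =
  [   0.85    -0.20]
  [  -0.20     0.95]
det(I−A) = (0.85)(0.95) − (-0.20)(-0.20) = 0.7675
adj(I−A) = [[0.95, 0.20], [0.20, 0.85]]
(I − A)⁻¹ = adj(I−A) / det(I−A) ≈
  [   1.2378     0.2606]
  [   0.2606     1.1075]
x = (I − A)⁻¹ d = adj(I−A)·d / det(I−A), with det(I−A) = 0.7675:
  x_1 = (0.95·190 + 0.20·150) / 0.7675 = 210.50 / 0.7675 ≈ 274.27
  x_2 = (0.20·190 + 0.85·150) / 0.7675 = 165.50 / 0.7675 ≈ 215.64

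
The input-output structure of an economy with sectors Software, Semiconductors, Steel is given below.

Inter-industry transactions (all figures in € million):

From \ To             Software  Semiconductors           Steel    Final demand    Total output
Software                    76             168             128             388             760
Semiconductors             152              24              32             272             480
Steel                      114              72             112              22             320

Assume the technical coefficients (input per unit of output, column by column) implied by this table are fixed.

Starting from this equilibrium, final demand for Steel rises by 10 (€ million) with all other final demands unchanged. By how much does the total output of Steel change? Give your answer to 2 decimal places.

Technical coefficients a_ij = z_ij / X_j:
  a_11 = 76/760 = 0.10, a_21 = 152/760 = 0.20, a_31 = 114/760 = 0.15
  a_12 = 168/480 = 0.35, a_22 = 24/480 = 0.05, a_32 = 72/480 = 0.15
  a_13 = 128/320 = 0.40, a_23 = 32/320 = 0.10, a_33 = 112/320 = 0.35
I − A =
  [   0.90    -0.35    -0.40]
  [  -0.20     0.95    -0.10]
  [  -0.15    -0.15     0.65]
Cofactors of I−A, C_ij = (−1)^(i+j)·(minor ij) (rows/columns in the sector order above):
  C_11 = (0.95)(0.65) − (-0.10)(-0.15) = 0.6025
  C_12 = −[(-0.20)(0.65) − (-0.10)(-0.15)] = 0.1450
  C_13 = (-0.20)(-0.15) − (0.95)(-0.15) = 0.1725
  C_21 = −[(-0.35)(0.65) − (-0.40)(-0.15)] = 0.2875
  C_22 = (0.90)(0.65) − (-0.40)(-0.15) = 0.5250
  C_23 = −[(0.90)(-0.15) − (-0.35)(-0.15)] = 0.1875
  C_31 = (-0.35)(-0.10) − (-0.40)(0.95) = 0.4150
  C_32 = −[(0.90)(-0.10) − (-0.40)(-0.20)] = 0.1700
  C_33 = (0.90)(0.95) − (-0.35)(-0.20) = 0.7850
det(I−A) = Σ_j (I−A)_1j·C_1j = (0.90)(0.6025) + (-0.35)(0.1450) + (-0.40)(0.1725) = 0.4225
adj(I−A) = Cᵀ =
  [ 0.6025   0.2875   0.4150]
  [ 0.1450   0.5250   0.1700]
  [ 0.1725   0.1875   0.7850]
(I − A)⁻¹ = adj(I−A) / det(I−A) ≈
  [   1.4260     0.6805     0.9822]
  [   0.3432     1.2426     0.4024]
  [   0.4083     0.4438     1.8580]
Δx = (I − A)⁻¹ Δd with Δd having +10 in the Steel component and 0 elsewhere.
So Δx_3 = L_33 · (+10), where L_33 = adj(I−A)_33 / det(I−A) = 0.7850 / 0.4225.
Δx_3 = 0.7850 × (+10) / 0.4225 = 7.85 / 0.4225 ≈ 18.58.

Δx_3 = 18.58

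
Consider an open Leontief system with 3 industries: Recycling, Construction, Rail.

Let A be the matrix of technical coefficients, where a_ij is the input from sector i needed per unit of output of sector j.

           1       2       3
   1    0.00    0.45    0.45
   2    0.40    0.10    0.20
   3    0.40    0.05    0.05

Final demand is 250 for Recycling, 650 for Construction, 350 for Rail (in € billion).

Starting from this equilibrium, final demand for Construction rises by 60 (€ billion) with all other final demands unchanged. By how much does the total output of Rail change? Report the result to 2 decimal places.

I − A =
  [   1.00    -0.45    -0.45]
  [  -0.40     0.90    -0.20]
  [  -0.40    -0.05     0.95]
Cofactors of I−A, C_ij = (−1)^(i+j)·(minor ij) (rows/columns in the sector order above):
  C_11 = (0.90)(0.95) − (-0.20)(-0.05) = 0.8450
  C_12 = −[(-0.40)(0.95) − (-0.20)(-0.40)] = 0.4600
  C_13 = (-0.40)(-0.05) − (0.90)(-0.40) = 0.3800
  C_21 = −[(-0.45)(0.95) − (-0.45)(-0.05)] = 0.4500
  C_22 = (1.00)(0.95) − (-0.45)(-0.40) = 0.7700
  C_23 = −[(1.00)(-0.05) − (-0.45)(-0.40)] = 0.2300
  C_31 = (-0.45)(-0.20) − (-0.45)(0.90) = 0.4950
  C_32 = −[(1.00)(-0.20) − (-0.45)(-0.40)] = 0.3800
  C_33 = (1.00)(0.90) − (-0.45)(-0.40) = 0.7200
det(I−A) = Σ_j (I−A)_1j·C_1j = (1.00)(0.8450) + (-0.45)(0.4600) + (-0.45)(0.3800) = 0.4670
adj(I−A) = Cᵀ =
  [ 0.8450   0.4500   0.4950]
  [ 0.4600   0.7700   0.3800]
  [ 0.3800   0.2300   0.7200]
(I − A)⁻¹ = adj(I−A) / det(I−A) ≈
  [   1.8094     0.9636     1.0600]
  [   0.9850     1.6488     0.8137]
  [   0.8137     0.4925     1.5418]
Δx = (I − A)⁻¹ Δd with Δd having +60 in the Construction component and 0 elsewhere.
So Δx_3 = L_32 · (+60), where L_32 = adj(I−A)_32 / det(I−A) = 0.2300 / 0.4670.
Δx_3 = 0.2300 × (+60) / 0.4670 = 13.80 / 0.4670 ≈ 29.55.

Δx_3 = 29.55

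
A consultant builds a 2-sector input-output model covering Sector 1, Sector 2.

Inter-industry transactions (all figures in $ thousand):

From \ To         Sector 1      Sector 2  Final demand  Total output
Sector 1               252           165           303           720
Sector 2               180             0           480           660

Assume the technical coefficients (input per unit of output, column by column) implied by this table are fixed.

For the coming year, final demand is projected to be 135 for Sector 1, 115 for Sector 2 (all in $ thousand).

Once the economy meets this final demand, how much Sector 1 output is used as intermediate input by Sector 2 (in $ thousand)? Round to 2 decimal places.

Technical coefficients a_ij = z_ij / X_j:
  a_11 = 252/720 = 0.35, a_21 = 180/720 = 0.25
  a_12 = 165/660 = 0.25, a_22 = 0/660 = 0.00
I − A =
  [   0.65    -0.25]
  [  -0.25     1.00]
det(I−A) = (0.65)(1.00) − (-0.25)(-0.25) = 0.5875
adj(I−A) = [[1.00, 0.25], [0.25, 0.65]]
(I − A)⁻¹ = adj(I−A) / det(I−A) ≈
  [   1.7021     0.4255]
  [   0.4255     1.1064]
First solve x = (I − A)⁻¹ d = adj(I−A)·d / det(I−A); in particular x_2 = (0.25·135 + 0.65·115) / 0.5875 = 108.50 / 0.5875 ≈ 184.6809.
Intermediate flow from 1 to 2: z_12 = a_12 · x_2 = 0.25 × 108.50 / 0.5875 = 27.125 / 0.5875 ≈ 46.17.

z_12 = 46.17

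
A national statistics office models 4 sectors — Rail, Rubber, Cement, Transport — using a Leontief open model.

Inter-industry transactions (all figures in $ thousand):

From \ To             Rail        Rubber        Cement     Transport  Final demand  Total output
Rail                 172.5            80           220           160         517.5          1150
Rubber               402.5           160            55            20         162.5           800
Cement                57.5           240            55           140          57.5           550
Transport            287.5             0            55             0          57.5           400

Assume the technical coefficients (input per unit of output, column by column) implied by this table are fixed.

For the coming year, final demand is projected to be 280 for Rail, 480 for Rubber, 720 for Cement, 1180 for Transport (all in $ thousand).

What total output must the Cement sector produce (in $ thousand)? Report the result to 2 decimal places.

x_3 = 2543.96

Technical coefficients a_ij = z_ij / X_j:
  a_11 = 172.5/1150 = 0.15, a_21 = 402.5/1150 = 0.35, a_31 = 57.5/1150 = 0.05, a_41 = 287.5/1150 = 0.25
  a_12 = 80/800 = 0.10, a_22 = 160/800 = 0.20, a_32 = 240/800 = 0.30, a_42 = 0/800 = 0.00
  a_13 = 220/550 = 0.40, a_23 = 55/550 = 0.10, a_33 = 55/550 = 0.10, a_43 = 55/550 = 0.10
  a_14 = 160/400 = 0.40, a_24 = 20/400 = 0.05, a_34 = 140/400 = 0.35, a_44 = 0/400 = 0.00
I − A =
  [   0.85    -0.10    -0.40    -0.40]
  [  -0.35     0.80    -0.10    -0.05]
  [  -0.05    -0.30     0.90    -0.35]
  [  -0.25     0.00    -0.10     1.00]
Compute the cofactors C_ij = (−1)^(i+j)·(3×3 minor ij) of I−A; the adjugate is their transpose:
adj(I−A) = Cᵀ =
  [ 0.66050   0.21850   0.36250   0.40200]
  [ 0.32800   0.58825   0.23825   0.24400]
  [ 0.21875   0.23875   0.56375   0.29675]
  [ 0.18700   0.07850   0.14700   0.49650]
det(I−A) = Σ_j (I−A)_1j·C_1j = (0.85)(0.66050) + (-0.10)(0.32800) + (-0.40)(0.21875) + (-0.40)(0.18700) = 0.366325
(I − A)⁻¹ = adj(I−A) / det(I−A) ≈
  [   1.8030     0.5965     0.9896     1.0974]
  [   0.8954     1.6058     0.6504     0.6661]
  [   0.5971     0.6517     1.5389     0.8101]
  [   0.5105     0.2143     0.4013     1.3554]
x = (I − A)⁻¹ d = adj(I−A)·d / det(I−A), with det(I−A) = 0.366325:
  x_1 = (0.66050·280 + 0.21850·480 + 0.36250·720 + 0.40200·1180) / 0.366325 = 1025.18 / 0.366325 ≈ 2798.55
  x_2 = (0.32800·280 + 0.58825·480 + 0.23825·720 + 0.24400·1180) / 0.366325 = 833.66 / 0.366325 ≈ 2275.74
  x_3 = (0.21875·280 + 0.23875·480 + 0.56375·720 + 0.29675·1180) / 0.366325 = 931.915 / 0.366325 ≈ 2543.96
  x_4 = (0.18700·280 + 0.07850·480 + 0.14700·720 + 0.49650·1180) / 0.366325 = 781.75 / 0.366325 ≈ 2134.03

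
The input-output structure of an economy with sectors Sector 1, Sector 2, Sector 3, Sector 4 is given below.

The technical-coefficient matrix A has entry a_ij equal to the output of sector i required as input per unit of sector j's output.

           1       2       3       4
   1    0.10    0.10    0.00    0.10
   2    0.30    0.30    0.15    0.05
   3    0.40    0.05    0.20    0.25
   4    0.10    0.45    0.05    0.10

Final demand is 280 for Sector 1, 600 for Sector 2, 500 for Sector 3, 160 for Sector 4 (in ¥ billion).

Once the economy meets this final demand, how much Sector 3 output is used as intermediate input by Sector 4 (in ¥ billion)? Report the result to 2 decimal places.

I − A =
  [   0.90    -0.10     0.00    -0.10]
  [  -0.30     0.70    -0.15    -0.05]
  [  -0.40    -0.05     0.80    -0.25]
  [  -0.10    -0.45    -0.05     0.90]
Compute the cofactors C_ij = (−1)^(i+j)·(3×3 minor ij) of I−A; the adjugate is their transpose:
adj(I−A) = Cᵀ =
  [ 0.45350   0.10700   0.02400   0.06300]
  [ 0.27500   0.62675   0.12375   0.09975]
  [ 0.30800   0.19775   0.49875   0.18375]
  [ 0.20500   0.33625   0.09225   0.46725]
det(I−A) = Σ_j (I−A)_1j·C_1j = (0.90)(0.45350) + (-0.10)(0.27500) + (0.00)(0.30800) + (-0.10)(0.20500) = 0.36015
(I − A)⁻¹ = adj(I−A) / det(I−A) ≈
  [   1.2592     0.2971     0.0666     0.1749]
  [   0.7636     1.7402     0.3436     0.2770]
  [   0.8552     0.5491     1.3848     0.5102]
  [   0.5692     0.9336     0.2561     1.2974]
First solve x = (I − A)⁻¹ d = adj(I−A)·d / det(I−A); in particular x_4 = (0.20500·280 + 0.33625·600 + 0.09225·500 + 0.46725·160) / 0.36015 = 380.035 / 0.36015 ≈ 1055.2131.
Intermediate flow from 3 to 4: z_34 = a_34 · x_4 = 0.25 × 380.035 / 0.36015 = 95.00875 / 0.36015 ≈ 263.80.

z_34 = 263.80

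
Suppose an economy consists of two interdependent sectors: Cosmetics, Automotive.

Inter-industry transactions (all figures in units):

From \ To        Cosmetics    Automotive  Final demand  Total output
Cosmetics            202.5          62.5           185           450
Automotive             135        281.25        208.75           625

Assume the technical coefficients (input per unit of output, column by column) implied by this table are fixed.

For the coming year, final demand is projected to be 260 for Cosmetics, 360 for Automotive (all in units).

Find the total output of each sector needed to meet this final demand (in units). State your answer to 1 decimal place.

Technical coefficients a_ij = z_ij / X_j:
  a_11 = 202.5/450 = 0.45, a_21 = 135/450 = 0.30
  a_12 = 62.5/625 = 0.10, a_22 = 281.25/625 = 0.45
I − A =
  [   0.55    -0.10]
  [  -0.30     0.55]
det(I−A) = (0.55)(0.55) − (-0.10)(-0.30) = 0.2725
adj(I−A) = [[0.55, 0.10], [0.30, 0.55]]
(I − A)⁻¹ = adj(I−A) / det(I−A) ≈
  [   2.0183     0.3670]
  [   1.1009     2.0183]
x = (I − A)⁻¹ d = adj(I−A)·d / det(I−A), with det(I−A) = 0.2725:
  x_1 = (0.55·260 + 0.10·360) / 0.2725 = 179.00 / 0.2725 ≈ 656.9
  x_2 = (0.30·260 + 0.55·360) / 0.2725 = 276.00 / 0.2725 ≈ 1012.8

x_1 = 656.9, x_2 = 1012.8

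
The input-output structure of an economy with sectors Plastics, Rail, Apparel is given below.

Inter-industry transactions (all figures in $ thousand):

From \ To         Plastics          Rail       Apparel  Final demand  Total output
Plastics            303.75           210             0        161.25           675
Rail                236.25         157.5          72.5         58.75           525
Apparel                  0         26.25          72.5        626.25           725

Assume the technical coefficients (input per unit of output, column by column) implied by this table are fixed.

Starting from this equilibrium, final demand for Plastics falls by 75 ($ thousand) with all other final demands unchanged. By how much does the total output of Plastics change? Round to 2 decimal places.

Δx_P = -215.27

Technical coefficients a_ij = z_ij / X_j:
  a_PP = 303.75/675 = 0.45, a_RP = 236.25/675 = 0.35, a_AP = 0/675 = 0.00
  a_PR = 210/525 = 0.40, a_RR = 157.5/525 = 0.30, a_AR = 26.25/525 = 0.05
  a_PA = 0/725 = 0.00, a_RA = 72.5/725 = 0.10, a_AA = 72.5/725 = 0.10
I − A =
  [   0.55    -0.40     0.00]
  [  -0.35     0.70    -0.10]
  [   0.00    -0.05     0.90]
Cofactors of I−A, C_ij = (−1)^(i+j)·(minor ij) (rows/columns in the sector order above):
  C_11 = (0.70)(0.90) − (-0.10)(-0.05) = 0.6250
  C_12 = −[(-0.35)(0.90) − (-0.10)(0.00)] = 0.3150
  C_13 = (-0.35)(-0.05) − (0.70)(0.00) = 0.0175
  C_21 = −[(-0.40)(0.90) − (0.00)(-0.05)] = 0.3600
  C_22 = (0.55)(0.90) − (0.00)(0.00) = 0.4950
  C_23 = −[(0.55)(-0.05) − (-0.40)(0.00)] = 0.0275
  C_31 = (-0.40)(-0.10) − (0.00)(0.70) = 0.0400
  C_32 = −[(0.55)(-0.10) − (0.00)(-0.35)] = 0.0550
  C_33 = (0.55)(0.70) − (-0.40)(-0.35) = 0.2450
det(I−A) = Σ_j (I−A)_1j·C_1j = (0.55)(0.6250) + (-0.40)(0.3150) + (0.00)(0.0175) = 0.21775
adj(I−A) = Cᵀ =
  [ 0.6250   0.3600   0.0400]
  [ 0.3150   0.4950   0.0550]
  [ 0.0175   0.0275   0.2450]
(I − A)⁻¹ = adj(I−A) / det(I−A) ≈
  [   2.8703     1.6533     0.1837]
  [   1.4466     2.2732     0.2526]
  [   0.0804     0.1263     1.1251]
Δx = (I − A)⁻¹ Δd with Δd having -75 in the Plastics component and 0 elsewhere.
So Δx_P = L_PP · (-75), where L_PP = adj(I−A)_PP / det(I−A) = 0.6250 / 0.21775.
Δx_P = 0.6250 × (-75) / 0.21775 = -46.875 / 0.21775 ≈ -215.27.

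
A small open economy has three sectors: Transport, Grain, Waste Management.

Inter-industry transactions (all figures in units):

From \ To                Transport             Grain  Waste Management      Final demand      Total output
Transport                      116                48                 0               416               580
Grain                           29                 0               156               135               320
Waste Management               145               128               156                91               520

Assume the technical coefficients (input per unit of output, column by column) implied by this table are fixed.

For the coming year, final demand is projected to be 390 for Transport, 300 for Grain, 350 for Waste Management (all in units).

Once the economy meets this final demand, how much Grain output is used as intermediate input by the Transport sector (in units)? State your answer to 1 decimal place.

Technical coefficients a_ij = z_ij / X_j:
  a_TT = 116/580 = 0.20, a_GT = 29/580 = 0.05, a_WT = 145/580 = 0.25
  a_TG = 48/320 = 0.15, a_GG = 0/320 = 0.00, a_WG = 128/320 = 0.40
  a_TW = 0/520 = 0.00, a_GW = 156/520 = 0.30, a_WW = 156/520 = 0.30
I − A =
  [   0.80    -0.15     0.00]
  [  -0.05     1.00    -0.30]
  [  -0.25    -0.40     0.70]
Cofactors of I−A, C_ij = (−1)^(i+j)·(minor ij) (rows/columns in the sector order above):
  C_11 = (1.00)(0.70) − (-0.30)(-0.40) = 0.5800
  C_12 = −[(-0.05)(0.70) − (-0.30)(-0.25)] = 0.1100
  C_13 = (-0.05)(-0.40) − (1.00)(-0.25) = 0.2700
  C_21 = −[(-0.15)(0.70) − (0.00)(-0.40)] = 0.1050
  C_22 = (0.80)(0.70) − (0.00)(-0.25) = 0.5600
  C_23 = −[(0.80)(-0.40) − (-0.15)(-0.25)] = 0.3575
  C_31 = (-0.15)(-0.30) − (0.00)(1.00) = 0.0450
  C_32 = −[(0.80)(-0.30) − (0.00)(-0.05)] = 0.2400
  C_33 = (0.80)(1.00) − (-0.15)(-0.05) = 0.7925
det(I−A) = Σ_j (I−A)_1j·C_1j = (0.80)(0.5800) + (-0.15)(0.1100) + (0.00)(0.2700) = 0.4475
adj(I−A) = Cᵀ =
  [ 0.5800   0.1050   0.0450]
  [ 0.1100   0.5600   0.2400]
  [ 0.2700   0.3575   0.7925]
(I − A)⁻¹ = adj(I−A) / det(I−A) ≈
  [   1.2961     0.2346     0.1006]
  [   0.2458     1.2514     0.5363]
  [   0.6034     0.7989     1.7709]
First solve x = (I − A)⁻¹ d = adj(I−A)·d / det(I−A); in particular x_T = (0.5800·390 + 0.1050·300 + 0.0450·350) / 0.4475 = 273.45 / 0.4475 ≈ 611.061.
Intermediate flow from G to T: z_GT = a_GT · x_T = 0.05 × 273.45 / 0.4475 = 13.6725 / 0.4475 ≈ 30.6.

z_GT = 30.6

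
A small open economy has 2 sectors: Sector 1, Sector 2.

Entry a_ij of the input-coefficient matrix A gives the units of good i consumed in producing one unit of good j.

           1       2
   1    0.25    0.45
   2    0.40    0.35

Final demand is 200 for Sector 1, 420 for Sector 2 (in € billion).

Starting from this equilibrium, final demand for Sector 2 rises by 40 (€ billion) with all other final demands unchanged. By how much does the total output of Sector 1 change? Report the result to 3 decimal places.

I − A =
  [   0.75    -0.45]
  [  -0.40     0.65]
det(I−A) = (0.75)(0.65) − (-0.45)(-0.40) = 0.3075
adj(I−A) = [[0.65, 0.45], [0.40, 0.75]]
(I − A)⁻¹ = adj(I−A) / det(I−A) ≈
  [   2.1138     1.4634]
  [   1.3008     2.4390]
Δx = (I − A)⁻¹ Δd with Δd having +40 in the Sector 2 component and 0 elsewhere.
So Δx_1 = L_12 · (+40), where L_12 = adj(I−A)_12 / det(I−A) = 0.45 / 0.3075.
Δx_1 = 0.45 × (+40) / 0.3075 = 18.00 / 0.3075 ≈ 58.537.

Δx_1 = 58.537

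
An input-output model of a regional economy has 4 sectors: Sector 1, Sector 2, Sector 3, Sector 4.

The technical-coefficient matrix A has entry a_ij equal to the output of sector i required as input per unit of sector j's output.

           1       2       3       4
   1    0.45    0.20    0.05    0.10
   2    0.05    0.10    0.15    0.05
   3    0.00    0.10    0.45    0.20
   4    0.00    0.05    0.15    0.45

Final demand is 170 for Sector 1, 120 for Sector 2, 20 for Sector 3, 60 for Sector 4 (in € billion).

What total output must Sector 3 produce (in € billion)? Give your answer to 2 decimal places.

I − A =
  [   0.55    -0.20    -0.05    -0.10]
  [  -0.05     0.90    -0.15    -0.05]
  [   0.00    -0.10     0.55    -0.20]
  [   0.00    -0.05    -0.15     0.55]
Compute the cofactors C_ij = (−1)^(i+j)·(3×3 minor ij) of I−A; the adjugate is their transpose:
adj(I−A) = Cᵀ =
  [ 0.233375   0.062000   0.056875   0.068750]
  [ 0.013625   0.149875   0.051625   0.034875]
  [ 0.003250   0.035750   0.265125   0.100250]
  [ 0.002125   0.023375   0.077000   0.258250]
det(I−A) = Σ_j (I−A)_1j·C_1j = (0.55)(0.233375) + (-0.20)(0.013625) + (-0.05)(0.003250) + (-0.10)(0.002125) = 0.12525625
(I − A)⁻¹ = adj(I−A) / det(I−A) ≈
  [   1.8632     0.4950     0.4541     0.5489]
  [   0.1088     1.1965     0.4122     0.2784]
  [   0.0259     0.2854     2.1167     0.8004]
  [   0.0170     0.1866     0.6147     2.0618]
x = (I − A)⁻¹ d = adj(I−A)·d / det(I−A), with det(I−A) = 0.12525625:
  x_1 = (0.233375·170 + 0.062000·120 + 0.056875·20 + 0.068750·60) / 0.12525625 = 52.37625 / 0.12525625 ≈ 418.15
  x_2 = (0.013625·170 + 0.149875·120 + 0.051625·20 + 0.034875·60) / 0.12525625 = 23.42625 / 0.12525625 ≈ 187.03
  x_3 = (0.003250·170 + 0.035750·120 + 0.265125·20 + 0.100250·60) / 0.12525625 = 16.16 / 0.12525625 ≈ 129.02
  x_4 = (0.002125·170 + 0.023375·120 + 0.077000·20 + 0.258250·60) / 0.12525625 = 20.20125 / 0.12525625 ≈ 161.28

x_3 = 129.02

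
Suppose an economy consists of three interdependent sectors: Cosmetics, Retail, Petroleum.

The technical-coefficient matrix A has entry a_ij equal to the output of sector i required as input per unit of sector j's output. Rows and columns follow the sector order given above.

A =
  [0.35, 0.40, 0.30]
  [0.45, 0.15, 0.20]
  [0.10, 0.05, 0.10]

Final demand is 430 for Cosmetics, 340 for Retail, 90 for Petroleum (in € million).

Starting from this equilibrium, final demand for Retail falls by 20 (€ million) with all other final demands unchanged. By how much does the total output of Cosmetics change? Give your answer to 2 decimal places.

I − A =
  [   0.65    -0.40    -0.30]
  [  -0.45     0.85    -0.20]
  [  -0.10    -0.05     0.90]
Cofactors of I−A, C_ij = (−1)^(i+j)·(minor ij) (rows/columns in the sector order above):
  C_11 = (0.85)(0.90) − (-0.20)(-0.05) = 0.7550
  C_12 = −[(-0.45)(0.90) − (-0.20)(-0.10)] = 0.4250
  C_13 = (-0.45)(-0.05) − (0.85)(-0.10) = 0.1075
  C_21 = −[(-0.40)(0.90) − (-0.30)(-0.05)] = 0.3750
  C_22 = (0.65)(0.90) − (-0.30)(-0.10) = 0.5550
  C_23 = −[(0.65)(-0.05) − (-0.40)(-0.10)] = 0.0725
  C_31 = (-0.40)(-0.20) − (-0.30)(0.85) = 0.3350
  C_32 = −[(0.65)(-0.20) − (-0.30)(-0.45)] = 0.2650
  C_33 = (0.65)(0.85) − (-0.40)(-0.45) = 0.3725
det(I−A) = Σ_j (I−A)_1j·C_1j = (0.65)(0.7550) + (-0.40)(0.4250) + (-0.30)(0.1075) = 0.2885
adj(I−A) = Cᵀ =
  [ 0.7550   0.3750   0.3350]
  [ 0.4250   0.5550   0.2650]
  [ 0.1075   0.0725   0.3725]
(I − A)⁻¹ = adj(I−A) / det(I−A) ≈
  [   2.6170     1.2998     1.1612]
  [   1.4731     1.9237     0.9185]
  [   0.3726     0.2513     1.2912]
Δx = (I − A)⁻¹ Δd with Δd having -20 in the Retail component and 0 elsewhere.
So Δx_C = L_CR · (-20), where L_CR = adj(I−A)_CR / det(I−A) = 0.3750 / 0.2885.
Δx_C = 0.3750 × (-20) / 0.2885 = -7.50 / 0.2885 ≈ -26.00.

Δx_C = -26.00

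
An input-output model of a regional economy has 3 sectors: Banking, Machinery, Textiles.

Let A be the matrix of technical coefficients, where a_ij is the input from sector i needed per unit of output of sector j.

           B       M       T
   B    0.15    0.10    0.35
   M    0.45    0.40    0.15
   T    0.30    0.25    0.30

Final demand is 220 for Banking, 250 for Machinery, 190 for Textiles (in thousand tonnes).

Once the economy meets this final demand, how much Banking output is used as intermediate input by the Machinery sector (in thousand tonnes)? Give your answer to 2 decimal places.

z_BM = 137.00

I − A =
  [   0.85    -0.10    -0.35]
  [  -0.45     0.60    -0.15]
  [  -0.30    -0.25     0.70]
Cofactors of I−A, C_ij = (−1)^(i+j)·(minor ij) (rows/columns in the sector order above):
  C_11 = (0.60)(0.70) − (-0.15)(-0.25) = 0.3825
  C_12 = −[(-0.45)(0.70) − (-0.15)(-0.30)] = 0.3600
  C_13 = (-0.45)(-0.25) − (0.60)(-0.30) = 0.2925
  C_21 = −[(-0.10)(0.70) − (-0.35)(-0.25)] = 0.1575
  C_22 = (0.85)(0.70) − (-0.35)(-0.30) = 0.4900
  C_23 = −[(0.85)(-0.25) − (-0.10)(-0.30)] = 0.2425
  C_31 = (-0.10)(-0.15) − (-0.35)(0.60) = 0.2250
  C_32 = −[(0.85)(-0.15) − (-0.35)(-0.45)] = 0.2850
  C_33 = (0.85)(0.60) − (-0.10)(-0.45) = 0.4650
det(I−A) = Σ_j (I−A)_1j·C_1j = (0.85)(0.3825) + (-0.10)(0.3600) + (-0.35)(0.2925) = 0.18675
adj(I−A) = Cᵀ =
  [ 0.3825   0.1575   0.2250]
  [ 0.3600   0.4900   0.2850]
  [ 0.2925   0.2425   0.4650]
(I − A)⁻¹ = adj(I−A) / det(I−A) ≈
  [   2.0482     0.8434     1.2048]
  [   1.9277     2.6238     1.5261]
  [   1.5663     1.2985     2.4900]
First solve x = (I − A)⁻¹ d = adj(I−A)·d / det(I−A); in particular x_M = (0.3600·220 + 0.4900·250 + 0.2850·190) / 0.18675 = 255.85 / 0.18675 ≈ 1370.0134.
Intermediate flow from B to M: z_BM = a_BM · x_M = 0.10 × 255.85 / 0.18675 = 25.585 / 0.18675 ≈ 137.00.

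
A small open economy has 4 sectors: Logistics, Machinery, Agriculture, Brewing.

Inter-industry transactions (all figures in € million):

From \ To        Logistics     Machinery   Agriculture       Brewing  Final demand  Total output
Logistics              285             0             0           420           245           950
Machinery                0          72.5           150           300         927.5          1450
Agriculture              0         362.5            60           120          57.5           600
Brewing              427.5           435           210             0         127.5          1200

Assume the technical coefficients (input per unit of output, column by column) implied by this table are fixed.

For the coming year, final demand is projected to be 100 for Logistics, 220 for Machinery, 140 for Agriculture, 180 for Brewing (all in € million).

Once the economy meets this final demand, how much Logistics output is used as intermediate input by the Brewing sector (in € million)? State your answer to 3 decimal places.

z_14 = 238.097

Technical coefficients a_ij = z_ij / X_j:
  a_11 = 285/950 = 0.30, a_21 = 0/950 = 0.00, a_31 = 0/950 = 0.00, a_41 = 427.5/950 = 0.45
  a_12 = 0/1450 = 0.00, a_22 = 72.5/1450 = 0.05, a_32 = 362.5/1450 = 0.25, a_42 = 435/1450 = 0.30
  a_13 = 0/600 = 0.00, a_23 = 150/600 = 0.25, a_33 = 60/600 = 0.10, a_43 = 210/600 = 0.35
  a_14 = 420/1200 = 0.35, a_24 = 300/1200 = 0.25, a_34 = 120/1200 = 0.10, a_44 = 0/1200 = 0.00
I − A =
  [   0.70     0.00     0.00    -0.35]
  [   0.00     0.95    -0.25    -0.25]
  [   0.00    -0.25     0.90    -0.10]
  [  -0.45    -0.30    -0.35     1.00]
Compute the cofactors C_ij = (−1)^(i+j)·(3×3 minor ij) of I−A; the adjugate is their transpose:
adj(I−A) = Cᵀ =
  [ 0.662375   0.125125   0.142625   0.277375]
  [ 0.112500   0.463750   0.196875   0.175000]
  [ 0.070875   0.156625   0.462875   0.110250]
  [ 0.356625   0.250250   0.285250   0.554750]
det(I−A) = Σ_j (I−A)_1j·C_1j = (0.70)(0.662375) + (0.00)(0.112500) + (0.00)(0.070875) + (-0.35)(0.356625) = 0.33884375
(I − A)⁻¹ = adj(I−A) / det(I−A) ≈
  [   1.9548     0.3693     0.4209     0.8186]
  [   0.3320     1.3686     0.5810     0.5165]
  [   0.2092     0.4622     1.3660     0.3254]
  [   1.0525     0.7385     0.8418     1.6372]
First solve x = (I − A)⁻¹ d = adj(I−A)·d / det(I−A); in particular x_4 = (0.356625·100 + 0.250250·220 + 0.285250·140 + 0.554750·180) / 0.33884375 = 230.5075 / 0.33884375 ≈ 680.27668.
Intermediate flow from 1 to 4: z_14 = a_14 · x_4 = 0.35 × 230.5075 / 0.33884375 = 80.677625 / 0.33884375 ≈ 238.097.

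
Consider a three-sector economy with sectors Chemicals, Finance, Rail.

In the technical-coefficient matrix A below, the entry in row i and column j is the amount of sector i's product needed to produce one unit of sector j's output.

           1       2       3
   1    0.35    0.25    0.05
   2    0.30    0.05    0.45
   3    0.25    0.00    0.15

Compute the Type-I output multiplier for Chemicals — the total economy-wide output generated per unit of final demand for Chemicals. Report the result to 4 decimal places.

m_1 = 3.3541

I − A =
  [   0.65    -0.25    -0.05]
  [  -0.30     0.95    -0.45]
  [  -0.25     0.00     0.85]
Cofactors of I−A, C_ij = (−1)^(i+j)·(minor ij) (rows/columns in the sector order above):
  C_11 = (0.95)(0.85) − (-0.45)(0.00) = 0.8075
  C_12 = −[(-0.30)(0.85) − (-0.45)(-0.25)] = 0.3675
  C_13 = (-0.30)(0.00) − (0.95)(-0.25) = 0.2375
  C_21 = −[(-0.25)(0.85) − (-0.05)(0.00)] = 0.2125
  C_22 = (0.65)(0.85) − (-0.05)(-0.25) = 0.5400
  C_23 = −[(0.65)(0.00) − (-0.25)(-0.25)] = 0.0625
  C_31 = (-0.25)(-0.45) − (-0.05)(0.95) = 0.1600
  C_32 = −[(0.65)(-0.45) − (-0.05)(-0.30)] = 0.3075
  C_33 = (0.65)(0.95) − (-0.25)(-0.30) = 0.5425
det(I−A) = Σ_j (I−A)_1j·C_1j = (0.65)(0.8075) + (-0.25)(0.3675) + (-0.05)(0.2375) = 0.421125
adj(I−A) = Cᵀ =
  [ 0.8075   0.2125   0.1600]
  [ 0.3675   0.5400   0.3075]
  [ 0.2375   0.0625   0.5425]
(I − A)⁻¹ = adj(I−A) / det(I−A) ≈
  [   1.91748     0.50460     0.37993]
  [   0.87266     1.28228     0.73019]
  [   0.56397     0.14841     1.28822]
The output multiplier for sector j is the column-j sum of the Leontief inverse (I − A)⁻¹ = adj(I−A) / det(I−A).
Column 1 of adj(I−A): (0.8075, 0.3675, 0.2375); det(I−A) = 0.421125.
m_1 = (0.8075 + 0.3675 + 0.2375) / 0.421125 = 1.4125 / 0.421125 ≈ 3.3541.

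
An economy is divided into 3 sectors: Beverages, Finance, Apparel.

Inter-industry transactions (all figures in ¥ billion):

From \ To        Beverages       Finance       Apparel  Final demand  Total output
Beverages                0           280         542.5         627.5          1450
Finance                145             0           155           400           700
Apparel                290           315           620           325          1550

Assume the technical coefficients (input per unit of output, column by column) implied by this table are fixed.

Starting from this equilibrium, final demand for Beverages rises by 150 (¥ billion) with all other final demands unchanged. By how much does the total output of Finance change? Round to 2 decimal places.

Δx_2 = 27.44

Technical coefficients a_ij = z_ij / X_j:
  a_11 = 0/1450 = 0.00, a_21 = 145/1450 = 0.10, a_31 = 290/1450 = 0.20
  a_12 = 280/700 = 0.40, a_22 = 0/700 = 0.00, a_32 = 315/700 = 0.45
  a_13 = 542.5/1550 = 0.35, a_23 = 155/1550 = 0.10, a_33 = 620/1550 = 0.40
I − A =
  [   1.00    -0.40    -0.35]
  [  -0.10     1.00    -0.10]
  [  -0.20    -0.45     0.60]
Cofactors of I−A, C_ij = (−1)^(i+j)·(minor ij) (rows/columns in the sector order above):
  C_11 = (1.00)(0.60) − (-0.10)(-0.45) = 0.5550
  C_12 = −[(-0.10)(0.60) − (-0.10)(-0.20)] = 0.0800
  C_13 = (-0.10)(-0.45) − (1.00)(-0.20) = 0.2450
  C_21 = −[(-0.40)(0.60) − (-0.35)(-0.45)] = 0.3975
  C_22 = (1.00)(0.60) − (-0.35)(-0.20) = 0.5300
  C_23 = −[(1.00)(-0.45) − (-0.40)(-0.20)] = 0.5300
  C_31 = (-0.40)(-0.10) − (-0.35)(1.00) = 0.3900
  C_32 = −[(1.00)(-0.10) − (-0.35)(-0.10)] = 0.1350
  C_33 = (1.00)(1.00) − (-0.40)(-0.10) = 0.9600
det(I−A) = Σ_j (I−A)_1j·C_1j = (1.00)(0.5550) + (-0.40)(0.0800) + (-0.35)(0.2450) = 0.43725
adj(I−A) = Cᵀ =
  [ 0.5550   0.3975   0.3900]
  [ 0.0800   0.5300   0.1350]
  [ 0.2450   0.5300   0.9600]
(I − A)⁻¹ = adj(I−A) / det(I−A) ≈
  [   1.2693     0.9091     0.8919]
  [   0.1830     1.2121     0.3087]
  [   0.5603     1.2121     2.1955]
Δx = (I − A)⁻¹ Δd with Δd having +150 in the Beverages component and 0 elsewhere.
So Δx_2 = L_21 · (+150), where L_21 = adj(I−A)_21 / det(I−A) = 0.0800 / 0.43725.
Δx_2 = 0.0800 × (+150) / 0.43725 = 12.00 / 0.43725 ≈ 27.44.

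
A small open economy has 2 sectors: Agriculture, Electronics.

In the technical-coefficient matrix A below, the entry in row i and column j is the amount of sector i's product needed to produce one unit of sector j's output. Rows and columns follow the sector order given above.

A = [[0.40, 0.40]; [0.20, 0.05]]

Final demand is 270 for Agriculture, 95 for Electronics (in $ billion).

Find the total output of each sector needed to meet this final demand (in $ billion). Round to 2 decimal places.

x_1 = 601.02, x_2 = 226.53

I − A =
  [   0.60    -0.40]
  [  -0.20     0.95]
det(I−A) = (0.60)(0.95) − (-0.40)(-0.20) = 0.4900
adj(I−A) = [[0.95, 0.40], [0.20, 0.60]]
(I − A)⁻¹ = adj(I−A) / det(I−A) ≈
  [   1.9388     0.8163]
  [   0.4082     1.2245]
x = (I − A)⁻¹ d = adj(I−A)·d / det(I−A), with det(I−A) = 0.4900:
  x_1 = (0.95·270 + 0.40·95) / 0.4900 = 294.50 / 0.4900 ≈ 601.02
  x_2 = (0.20·270 + 0.60·95) / 0.4900 = 111.00 / 0.4900 ≈ 226.53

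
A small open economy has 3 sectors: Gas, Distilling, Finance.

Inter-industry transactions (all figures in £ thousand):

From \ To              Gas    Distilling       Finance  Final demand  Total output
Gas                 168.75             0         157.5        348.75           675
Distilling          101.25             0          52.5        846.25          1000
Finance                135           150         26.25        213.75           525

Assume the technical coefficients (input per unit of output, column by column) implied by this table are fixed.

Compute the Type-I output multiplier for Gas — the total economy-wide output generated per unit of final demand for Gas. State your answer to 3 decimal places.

Technical coefficients a_ij = z_ij / X_j:
  a_GG = 168.75/675 = 0.25, a_DG = 101.25/675 = 0.15, a_FG = 135/675 = 0.20
  a_GD = 0/1000 = 0.00, a_DD = 0/1000 = 0.00, a_FD = 150/1000 = 0.15
  a_GF = 157.5/525 = 0.30, a_DF = 52.5/525 = 0.10, a_FF = 26.25/525 = 0.05
I − A =
  [   0.75     0.00    -0.30]
  [  -0.15     1.00    -0.10]
  [  -0.20    -0.15     0.95]
Cofactors of I−A, C_ij = (−1)^(i+j)·(minor ij) (rows/columns in the sector order above):
  C_11 = (1.00)(0.95) − (-0.10)(-0.15) = 0.9350
  C_12 = −[(-0.15)(0.95) − (-0.10)(-0.20)] = 0.1625
  C_13 = (-0.15)(-0.15) − (1.00)(-0.20) = 0.2225
  C_21 = −[(0.00)(0.95) − (-0.30)(-0.15)] = 0.0450
  C_22 = (0.75)(0.95) − (-0.30)(-0.20) = 0.6525
  C_23 = −[(0.75)(-0.15) − (0.00)(-0.20)] = 0.1125
  C_31 = (0.00)(-0.10) − (-0.30)(1.00) = 0.3000
  C_32 = −[(0.75)(-0.10) − (-0.30)(-0.15)] = 0.1200
  C_33 = (0.75)(1.00) − (0.00)(-0.15) = 0.7500
det(I−A) = Σ_j (I−A)_1j·C_1j = (0.75)(0.9350) + (0.00)(0.1625) + (-0.30)(0.2225) = 0.6345
adj(I−A) = Cᵀ =
  [ 0.9350   0.0450   0.3000]
  [ 0.1625   0.6525   0.1200]
  [ 0.2225   0.1125   0.7500]
(I − A)⁻¹ = adj(I−A) / det(I−A) ≈
  [   1.4736     0.0709     0.4728]
  [   0.2561     1.0284     0.1891]
  [   0.3507     0.1773     1.1820]
The output multiplier for sector j is the column-j sum of the Leontief inverse (I − A)⁻¹ = adj(I−A) / det(I−A).
Column G of adj(I−A): (0.9350, 0.1625, 0.2225); det(I−A) = 0.6345.
m_G = (0.9350 + 0.1625 + 0.2225) / 0.6345 = 1.32 / 0.6345 ≈ 2.080.

m_G = 2.080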